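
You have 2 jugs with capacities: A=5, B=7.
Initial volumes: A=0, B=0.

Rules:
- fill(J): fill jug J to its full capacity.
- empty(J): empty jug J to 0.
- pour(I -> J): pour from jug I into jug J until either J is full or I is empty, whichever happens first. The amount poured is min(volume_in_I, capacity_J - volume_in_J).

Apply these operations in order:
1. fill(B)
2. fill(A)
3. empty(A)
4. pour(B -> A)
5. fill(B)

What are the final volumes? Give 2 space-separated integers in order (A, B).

Step 1: fill(B) -> (A=0 B=7)
Step 2: fill(A) -> (A=5 B=7)
Step 3: empty(A) -> (A=0 B=7)
Step 4: pour(B -> A) -> (A=5 B=2)
Step 5: fill(B) -> (A=5 B=7)

Answer: 5 7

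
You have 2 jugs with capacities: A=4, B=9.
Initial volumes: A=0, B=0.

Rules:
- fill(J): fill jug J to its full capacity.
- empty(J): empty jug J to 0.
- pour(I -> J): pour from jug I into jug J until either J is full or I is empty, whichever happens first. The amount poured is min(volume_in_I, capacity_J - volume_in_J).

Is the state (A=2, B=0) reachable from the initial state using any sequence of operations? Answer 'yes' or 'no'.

BFS from (A=0, B=0):
  1. fill(B) -> (A=0 B=9)
  2. pour(B -> A) -> (A=4 B=5)
  3. empty(A) -> (A=0 B=5)
  4. pour(B -> A) -> (A=4 B=1)
  5. empty(A) -> (A=0 B=1)
  6. pour(B -> A) -> (A=1 B=0)
  7. fill(B) -> (A=1 B=9)
  8. pour(B -> A) -> (A=4 B=6)
  9. empty(A) -> (A=0 B=6)
  10. pour(B -> A) -> (A=4 B=2)
  11. empty(A) -> (A=0 B=2)
  12. pour(B -> A) -> (A=2 B=0)
Target reached → yes.

Answer: yes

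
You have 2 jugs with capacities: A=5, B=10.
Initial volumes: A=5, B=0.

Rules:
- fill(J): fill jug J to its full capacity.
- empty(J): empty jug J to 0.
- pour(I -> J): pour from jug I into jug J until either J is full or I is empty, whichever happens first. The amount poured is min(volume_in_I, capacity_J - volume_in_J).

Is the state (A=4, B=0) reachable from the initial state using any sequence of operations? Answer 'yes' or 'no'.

BFS explored all 6 reachable states.
Reachable set includes: (0,0), (0,5), (0,10), (5,0), (5,5), (5,10)
Target (A=4, B=0) not in reachable set → no.

Answer: no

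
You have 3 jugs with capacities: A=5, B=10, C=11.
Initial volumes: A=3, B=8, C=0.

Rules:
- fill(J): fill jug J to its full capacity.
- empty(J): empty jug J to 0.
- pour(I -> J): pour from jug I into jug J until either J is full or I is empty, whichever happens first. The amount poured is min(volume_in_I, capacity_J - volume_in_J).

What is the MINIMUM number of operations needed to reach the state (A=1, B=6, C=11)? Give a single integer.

Answer: 8

Derivation:
BFS from (A=3, B=8, C=0). One shortest path:
  1. fill(C) -> (A=3 B=8 C=11)
  2. pour(A -> B) -> (A=1 B=10 C=11)
  3. empty(B) -> (A=1 B=0 C=11)
  4. pour(C -> B) -> (A=1 B=10 C=1)
  5. pour(B -> A) -> (A=5 B=6 C=1)
  6. empty(A) -> (A=0 B=6 C=1)
  7. pour(C -> A) -> (A=1 B=6 C=0)
  8. fill(C) -> (A=1 B=6 C=11)
Reached target in 8 moves.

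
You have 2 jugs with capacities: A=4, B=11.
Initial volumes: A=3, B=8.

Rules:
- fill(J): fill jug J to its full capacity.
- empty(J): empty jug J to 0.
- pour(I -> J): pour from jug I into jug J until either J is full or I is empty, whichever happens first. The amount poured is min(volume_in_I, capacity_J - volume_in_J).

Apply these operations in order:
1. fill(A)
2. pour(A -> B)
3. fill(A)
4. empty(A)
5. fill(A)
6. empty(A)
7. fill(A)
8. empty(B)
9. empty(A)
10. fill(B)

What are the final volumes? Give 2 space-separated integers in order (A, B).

Answer: 0 11

Derivation:
Step 1: fill(A) -> (A=4 B=8)
Step 2: pour(A -> B) -> (A=1 B=11)
Step 3: fill(A) -> (A=4 B=11)
Step 4: empty(A) -> (A=0 B=11)
Step 5: fill(A) -> (A=4 B=11)
Step 6: empty(A) -> (A=0 B=11)
Step 7: fill(A) -> (A=4 B=11)
Step 8: empty(B) -> (A=4 B=0)
Step 9: empty(A) -> (A=0 B=0)
Step 10: fill(B) -> (A=0 B=11)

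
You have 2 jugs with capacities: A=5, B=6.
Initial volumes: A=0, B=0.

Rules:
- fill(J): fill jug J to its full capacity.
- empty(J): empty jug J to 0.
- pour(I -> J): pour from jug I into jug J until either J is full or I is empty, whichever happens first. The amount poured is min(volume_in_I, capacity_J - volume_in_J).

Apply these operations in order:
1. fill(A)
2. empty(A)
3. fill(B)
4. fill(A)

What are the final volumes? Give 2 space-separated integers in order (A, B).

Answer: 5 6

Derivation:
Step 1: fill(A) -> (A=5 B=0)
Step 2: empty(A) -> (A=0 B=0)
Step 3: fill(B) -> (A=0 B=6)
Step 4: fill(A) -> (A=5 B=6)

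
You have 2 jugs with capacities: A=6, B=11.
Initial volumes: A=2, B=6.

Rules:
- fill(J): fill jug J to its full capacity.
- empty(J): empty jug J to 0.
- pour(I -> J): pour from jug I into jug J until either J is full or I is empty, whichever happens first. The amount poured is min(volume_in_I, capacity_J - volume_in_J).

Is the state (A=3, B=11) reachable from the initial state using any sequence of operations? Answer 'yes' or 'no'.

BFS from (A=2, B=6):
  1. pour(A -> B) -> (A=0 B=8)
  2. fill(A) -> (A=6 B=8)
  3. pour(A -> B) -> (A=3 B=11)
Target reached → yes.

Answer: yes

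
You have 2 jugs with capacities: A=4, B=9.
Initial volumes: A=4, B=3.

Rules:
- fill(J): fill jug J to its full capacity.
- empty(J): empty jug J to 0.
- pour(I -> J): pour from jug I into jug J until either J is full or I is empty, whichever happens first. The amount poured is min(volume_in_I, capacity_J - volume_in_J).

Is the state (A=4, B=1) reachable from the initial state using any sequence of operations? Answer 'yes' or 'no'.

BFS from (A=4, B=3):
  1. empty(A) -> (A=0 B=3)
  2. fill(B) -> (A=0 B=9)
  3. pour(B -> A) -> (A=4 B=5)
  4. empty(A) -> (A=0 B=5)
  5. pour(B -> A) -> (A=4 B=1)
Target reached → yes.

Answer: yes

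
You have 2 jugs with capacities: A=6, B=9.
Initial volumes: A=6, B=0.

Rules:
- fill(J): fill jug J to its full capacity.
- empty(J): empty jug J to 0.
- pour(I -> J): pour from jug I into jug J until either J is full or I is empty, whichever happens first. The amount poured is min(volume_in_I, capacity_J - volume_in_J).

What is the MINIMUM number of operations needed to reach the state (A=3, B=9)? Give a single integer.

BFS from (A=6, B=0). One shortest path:
  1. pour(A -> B) -> (A=0 B=6)
  2. fill(A) -> (A=6 B=6)
  3. pour(A -> B) -> (A=3 B=9)
Reached target in 3 moves.

Answer: 3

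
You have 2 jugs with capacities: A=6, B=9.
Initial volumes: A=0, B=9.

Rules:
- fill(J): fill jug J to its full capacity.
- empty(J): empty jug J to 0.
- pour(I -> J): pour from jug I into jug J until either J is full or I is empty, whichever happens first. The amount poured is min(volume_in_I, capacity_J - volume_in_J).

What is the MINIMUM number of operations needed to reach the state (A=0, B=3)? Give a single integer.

Answer: 2

Derivation:
BFS from (A=0, B=9). One shortest path:
  1. pour(B -> A) -> (A=6 B=3)
  2. empty(A) -> (A=0 B=3)
Reached target in 2 moves.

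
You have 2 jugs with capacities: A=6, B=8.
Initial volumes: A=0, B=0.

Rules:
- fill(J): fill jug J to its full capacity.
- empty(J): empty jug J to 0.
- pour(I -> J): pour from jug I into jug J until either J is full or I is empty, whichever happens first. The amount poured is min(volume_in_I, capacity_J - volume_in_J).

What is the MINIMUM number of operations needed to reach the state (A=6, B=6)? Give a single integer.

BFS from (A=0, B=0). One shortest path:
  1. fill(A) -> (A=6 B=0)
  2. pour(A -> B) -> (A=0 B=6)
  3. fill(A) -> (A=6 B=6)
Reached target in 3 moves.

Answer: 3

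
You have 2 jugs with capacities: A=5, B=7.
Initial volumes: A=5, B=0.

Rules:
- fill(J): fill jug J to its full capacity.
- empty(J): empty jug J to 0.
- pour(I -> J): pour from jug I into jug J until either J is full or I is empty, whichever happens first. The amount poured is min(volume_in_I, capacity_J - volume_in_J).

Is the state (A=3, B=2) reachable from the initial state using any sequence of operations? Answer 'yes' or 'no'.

Answer: no

Derivation:
BFS explored all 24 reachable states.
Reachable set includes: (0,0), (0,1), (0,2), (0,3), (0,4), (0,5), (0,6), (0,7), (1,0), (1,7), (2,0), (2,7) ...
Target (A=3, B=2) not in reachable set → no.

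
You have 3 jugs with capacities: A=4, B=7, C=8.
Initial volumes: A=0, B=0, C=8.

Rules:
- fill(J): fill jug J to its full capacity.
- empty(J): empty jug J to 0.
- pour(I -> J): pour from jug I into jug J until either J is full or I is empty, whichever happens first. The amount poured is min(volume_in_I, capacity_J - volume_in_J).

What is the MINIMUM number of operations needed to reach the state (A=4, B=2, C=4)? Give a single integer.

BFS from (A=0, B=0, C=8). One shortest path:
  1. fill(B) -> (A=0 B=7 C=8)
  2. empty(C) -> (A=0 B=7 C=0)
  3. pour(B -> A) -> (A=4 B=3 C=0)
  4. empty(A) -> (A=0 B=3 C=0)
  5. pour(B -> C) -> (A=0 B=0 C=3)
  6. fill(B) -> (A=0 B=7 C=3)
  7. pour(B -> C) -> (A=0 B=2 C=8)
  8. pour(C -> A) -> (A=4 B=2 C=4)
Reached target in 8 moves.

Answer: 8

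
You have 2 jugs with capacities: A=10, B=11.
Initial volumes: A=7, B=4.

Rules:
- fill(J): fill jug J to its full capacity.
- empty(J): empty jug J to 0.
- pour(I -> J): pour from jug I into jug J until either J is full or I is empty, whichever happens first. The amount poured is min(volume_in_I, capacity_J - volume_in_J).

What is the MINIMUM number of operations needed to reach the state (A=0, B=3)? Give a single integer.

Answer: 4

Derivation:
BFS from (A=7, B=4). One shortest path:
  1. fill(A) -> (A=10 B=4)
  2. pour(A -> B) -> (A=3 B=11)
  3. empty(B) -> (A=3 B=0)
  4. pour(A -> B) -> (A=0 B=3)
Reached target in 4 moves.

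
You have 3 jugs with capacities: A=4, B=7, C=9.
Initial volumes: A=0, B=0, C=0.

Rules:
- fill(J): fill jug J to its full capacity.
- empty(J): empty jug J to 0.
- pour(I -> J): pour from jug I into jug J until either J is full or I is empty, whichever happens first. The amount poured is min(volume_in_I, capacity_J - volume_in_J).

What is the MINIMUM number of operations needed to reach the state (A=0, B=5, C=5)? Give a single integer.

BFS from (A=0, B=0, C=0). One shortest path:
  1. fill(B) -> (A=0 B=7 C=0)
  2. pour(B -> C) -> (A=0 B=0 C=7)
  3. fill(B) -> (A=0 B=7 C=7)
  4. pour(B -> C) -> (A=0 B=5 C=9)
  5. pour(C -> A) -> (A=4 B=5 C=5)
  6. empty(A) -> (A=0 B=5 C=5)
Reached target in 6 moves.

Answer: 6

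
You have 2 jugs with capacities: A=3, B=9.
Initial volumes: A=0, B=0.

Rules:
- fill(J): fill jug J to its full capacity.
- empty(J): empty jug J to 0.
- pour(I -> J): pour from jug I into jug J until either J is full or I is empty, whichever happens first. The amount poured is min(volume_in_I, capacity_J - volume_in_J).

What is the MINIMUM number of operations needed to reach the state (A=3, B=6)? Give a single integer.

Answer: 2

Derivation:
BFS from (A=0, B=0). One shortest path:
  1. fill(B) -> (A=0 B=9)
  2. pour(B -> A) -> (A=3 B=6)
Reached target in 2 moves.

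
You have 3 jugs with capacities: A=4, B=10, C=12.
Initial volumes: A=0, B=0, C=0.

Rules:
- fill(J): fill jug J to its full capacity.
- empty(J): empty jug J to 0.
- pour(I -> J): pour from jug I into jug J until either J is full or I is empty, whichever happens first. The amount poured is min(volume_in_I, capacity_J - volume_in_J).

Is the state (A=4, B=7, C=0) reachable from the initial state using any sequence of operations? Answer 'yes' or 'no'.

Answer: no

Derivation:
BFS explored all 106 reachable states.
Reachable set includes: (0,0,0), (0,0,2), (0,0,4), (0,0,6), (0,0,8), (0,0,10), (0,0,12), (0,2,0), (0,2,2), (0,2,4), (0,2,6), (0,2,8) ...
Target (A=4, B=7, C=0) not in reachable set → no.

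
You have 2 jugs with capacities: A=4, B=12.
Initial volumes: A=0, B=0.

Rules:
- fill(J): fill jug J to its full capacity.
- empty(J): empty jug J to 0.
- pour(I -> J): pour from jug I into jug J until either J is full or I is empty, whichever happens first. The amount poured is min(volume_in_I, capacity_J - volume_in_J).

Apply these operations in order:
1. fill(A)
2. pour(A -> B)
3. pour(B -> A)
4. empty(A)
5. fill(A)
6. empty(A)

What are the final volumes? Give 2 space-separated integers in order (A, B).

Step 1: fill(A) -> (A=4 B=0)
Step 2: pour(A -> B) -> (A=0 B=4)
Step 3: pour(B -> A) -> (A=4 B=0)
Step 4: empty(A) -> (A=0 B=0)
Step 5: fill(A) -> (A=4 B=0)
Step 6: empty(A) -> (A=0 B=0)

Answer: 0 0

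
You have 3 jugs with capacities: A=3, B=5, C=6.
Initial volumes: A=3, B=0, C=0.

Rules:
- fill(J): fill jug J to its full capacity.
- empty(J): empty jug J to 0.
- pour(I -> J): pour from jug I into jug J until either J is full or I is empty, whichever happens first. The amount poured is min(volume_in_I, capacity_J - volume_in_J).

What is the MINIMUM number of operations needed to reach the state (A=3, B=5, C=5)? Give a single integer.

BFS from (A=3, B=0, C=0). One shortest path:
  1. fill(B) -> (A=3 B=5 C=0)
  2. pour(B -> C) -> (A=3 B=0 C=5)
  3. fill(B) -> (A=3 B=5 C=5)
Reached target in 3 moves.

Answer: 3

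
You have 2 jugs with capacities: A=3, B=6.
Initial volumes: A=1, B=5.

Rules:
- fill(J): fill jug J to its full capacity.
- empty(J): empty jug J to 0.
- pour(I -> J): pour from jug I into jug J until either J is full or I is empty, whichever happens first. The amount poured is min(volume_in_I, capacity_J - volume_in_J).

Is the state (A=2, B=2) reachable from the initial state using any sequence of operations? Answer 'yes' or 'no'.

Answer: no

Derivation:
BFS explored all 19 reachable states.
Reachable set includes: (0,0), (0,1), (0,2), (0,3), (0,4), (0,5), (0,6), (1,0), (1,5), (1,6), (2,0), (2,6) ...
Target (A=2, B=2) not in reachable set → no.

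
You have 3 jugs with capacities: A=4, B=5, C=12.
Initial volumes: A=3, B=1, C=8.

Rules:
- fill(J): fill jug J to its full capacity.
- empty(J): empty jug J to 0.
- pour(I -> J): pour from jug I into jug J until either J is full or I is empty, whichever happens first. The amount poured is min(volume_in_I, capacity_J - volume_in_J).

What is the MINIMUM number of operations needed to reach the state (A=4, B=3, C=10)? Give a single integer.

Answer: 7

Derivation:
BFS from (A=3, B=1, C=8). One shortest path:
  1. fill(B) -> (A=3 B=5 C=8)
  2. empty(C) -> (A=3 B=5 C=0)
  3. pour(B -> C) -> (A=3 B=0 C=5)
  4. fill(B) -> (A=3 B=5 C=5)
  5. pour(B -> C) -> (A=3 B=0 C=10)
  6. pour(A -> B) -> (A=0 B=3 C=10)
  7. fill(A) -> (A=4 B=3 C=10)
Reached target in 7 moves.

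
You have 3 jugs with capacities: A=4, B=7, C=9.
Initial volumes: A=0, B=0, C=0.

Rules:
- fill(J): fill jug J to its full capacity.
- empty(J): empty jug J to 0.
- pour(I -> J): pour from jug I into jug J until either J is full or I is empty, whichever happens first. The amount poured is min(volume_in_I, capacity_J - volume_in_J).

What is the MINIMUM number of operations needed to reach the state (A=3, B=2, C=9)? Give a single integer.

BFS from (A=0, B=0, C=0). One shortest path:
  1. fill(B) -> (A=0 B=7 C=0)
  2. pour(B -> A) -> (A=4 B=3 C=0)
  3. pour(A -> C) -> (A=0 B=3 C=4)
  4. pour(B -> A) -> (A=3 B=0 C=4)
  5. fill(B) -> (A=3 B=7 C=4)
  6. pour(B -> C) -> (A=3 B=2 C=9)
Reached target in 6 moves.

Answer: 6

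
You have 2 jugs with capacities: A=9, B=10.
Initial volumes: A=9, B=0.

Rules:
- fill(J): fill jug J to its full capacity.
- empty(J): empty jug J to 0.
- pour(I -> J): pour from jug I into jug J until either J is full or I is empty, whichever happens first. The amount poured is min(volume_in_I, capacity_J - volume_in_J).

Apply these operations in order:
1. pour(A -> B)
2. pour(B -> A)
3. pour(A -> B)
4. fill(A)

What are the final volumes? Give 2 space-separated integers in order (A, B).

Answer: 9 9

Derivation:
Step 1: pour(A -> B) -> (A=0 B=9)
Step 2: pour(B -> A) -> (A=9 B=0)
Step 3: pour(A -> B) -> (A=0 B=9)
Step 4: fill(A) -> (A=9 B=9)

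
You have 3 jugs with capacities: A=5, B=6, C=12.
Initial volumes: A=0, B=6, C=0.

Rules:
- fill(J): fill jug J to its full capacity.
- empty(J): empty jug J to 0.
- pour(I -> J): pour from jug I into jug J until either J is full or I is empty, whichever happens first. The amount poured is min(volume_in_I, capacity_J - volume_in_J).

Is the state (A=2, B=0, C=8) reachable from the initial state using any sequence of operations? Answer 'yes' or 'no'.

BFS from (A=0, B=6, C=0):
  1. fill(A) -> (A=5 B=6 C=0)
  2. pour(A -> C) -> (A=0 B=6 C=5)
  3. fill(A) -> (A=5 B=6 C=5)
  4. pour(A -> C) -> (A=0 B=6 C=10)
  5. pour(B -> A) -> (A=5 B=1 C=10)
  6. pour(A -> C) -> (A=3 B=1 C=12)
  7. pour(C -> B) -> (A=3 B=6 C=7)
  8. empty(B) -> (A=3 B=0 C=7)
  9. pour(A -> B) -> (A=0 B=3 C=7)
  10. pour(C -> A) -> (A=5 B=3 C=2)
  11. pour(A -> B) -> (A=2 B=6 C=2)
  12. pour(B -> C) -> (A=2 B=0 C=8)
Target reached → yes.

Answer: yes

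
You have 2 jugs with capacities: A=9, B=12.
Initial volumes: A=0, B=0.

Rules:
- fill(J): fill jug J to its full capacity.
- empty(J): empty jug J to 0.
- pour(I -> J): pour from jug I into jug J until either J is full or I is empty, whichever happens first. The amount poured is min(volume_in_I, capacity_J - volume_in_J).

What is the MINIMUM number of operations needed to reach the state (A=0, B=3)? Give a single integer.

Answer: 3

Derivation:
BFS from (A=0, B=0). One shortest path:
  1. fill(B) -> (A=0 B=12)
  2. pour(B -> A) -> (A=9 B=3)
  3. empty(A) -> (A=0 B=3)
Reached target in 3 moves.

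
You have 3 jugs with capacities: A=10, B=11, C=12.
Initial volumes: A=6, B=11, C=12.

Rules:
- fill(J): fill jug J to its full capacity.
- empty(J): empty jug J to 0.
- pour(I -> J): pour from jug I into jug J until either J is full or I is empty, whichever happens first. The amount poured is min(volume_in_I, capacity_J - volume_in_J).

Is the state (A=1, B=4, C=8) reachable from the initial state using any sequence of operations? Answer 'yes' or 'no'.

Answer: no

Derivation:
BFS explored all 726 reachable states.
Reachable set includes: (0,0,0), (0,0,1), (0,0,2), (0,0,3), (0,0,4), (0,0,5), (0,0,6), (0,0,7), (0,0,8), (0,0,9), (0,0,10), (0,0,11) ...
Target (A=1, B=4, C=8) not in reachable set → no.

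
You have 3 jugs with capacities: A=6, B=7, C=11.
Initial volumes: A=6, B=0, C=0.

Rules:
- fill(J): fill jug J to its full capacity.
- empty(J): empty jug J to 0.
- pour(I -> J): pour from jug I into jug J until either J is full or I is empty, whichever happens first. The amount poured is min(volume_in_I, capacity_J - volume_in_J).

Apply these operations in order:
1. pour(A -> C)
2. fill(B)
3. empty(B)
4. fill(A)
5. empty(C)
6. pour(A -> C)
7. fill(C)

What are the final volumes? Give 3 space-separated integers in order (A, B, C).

Step 1: pour(A -> C) -> (A=0 B=0 C=6)
Step 2: fill(B) -> (A=0 B=7 C=6)
Step 3: empty(B) -> (A=0 B=0 C=6)
Step 4: fill(A) -> (A=6 B=0 C=6)
Step 5: empty(C) -> (A=6 B=0 C=0)
Step 6: pour(A -> C) -> (A=0 B=0 C=6)
Step 7: fill(C) -> (A=0 B=0 C=11)

Answer: 0 0 11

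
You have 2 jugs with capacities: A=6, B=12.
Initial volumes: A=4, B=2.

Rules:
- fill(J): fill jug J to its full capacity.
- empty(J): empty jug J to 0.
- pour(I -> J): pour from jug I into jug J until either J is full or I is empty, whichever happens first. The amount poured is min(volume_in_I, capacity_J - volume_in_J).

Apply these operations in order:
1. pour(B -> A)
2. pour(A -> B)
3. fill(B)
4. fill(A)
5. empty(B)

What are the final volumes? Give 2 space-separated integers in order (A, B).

Step 1: pour(B -> A) -> (A=6 B=0)
Step 2: pour(A -> B) -> (A=0 B=6)
Step 3: fill(B) -> (A=0 B=12)
Step 4: fill(A) -> (A=6 B=12)
Step 5: empty(B) -> (A=6 B=0)

Answer: 6 0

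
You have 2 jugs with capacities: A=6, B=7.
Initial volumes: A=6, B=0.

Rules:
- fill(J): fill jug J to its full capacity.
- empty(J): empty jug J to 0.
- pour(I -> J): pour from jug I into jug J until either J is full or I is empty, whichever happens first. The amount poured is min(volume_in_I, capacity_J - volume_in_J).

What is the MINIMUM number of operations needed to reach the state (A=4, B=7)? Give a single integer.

Answer: 7

Derivation:
BFS from (A=6, B=0). One shortest path:
  1. pour(A -> B) -> (A=0 B=6)
  2. fill(A) -> (A=6 B=6)
  3. pour(A -> B) -> (A=5 B=7)
  4. empty(B) -> (A=5 B=0)
  5. pour(A -> B) -> (A=0 B=5)
  6. fill(A) -> (A=6 B=5)
  7. pour(A -> B) -> (A=4 B=7)
Reached target in 7 moves.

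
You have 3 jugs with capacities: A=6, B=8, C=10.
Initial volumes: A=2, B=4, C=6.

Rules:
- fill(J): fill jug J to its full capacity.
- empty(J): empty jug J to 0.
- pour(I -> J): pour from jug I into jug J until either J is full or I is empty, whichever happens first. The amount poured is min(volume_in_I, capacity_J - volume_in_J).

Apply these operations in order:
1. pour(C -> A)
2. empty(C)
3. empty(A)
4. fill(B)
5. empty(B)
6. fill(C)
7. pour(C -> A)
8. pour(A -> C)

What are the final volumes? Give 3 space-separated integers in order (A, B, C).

Answer: 0 0 10

Derivation:
Step 1: pour(C -> A) -> (A=6 B=4 C=2)
Step 2: empty(C) -> (A=6 B=4 C=0)
Step 3: empty(A) -> (A=0 B=4 C=0)
Step 4: fill(B) -> (A=0 B=8 C=0)
Step 5: empty(B) -> (A=0 B=0 C=0)
Step 6: fill(C) -> (A=0 B=0 C=10)
Step 7: pour(C -> A) -> (A=6 B=0 C=4)
Step 8: pour(A -> C) -> (A=0 B=0 C=10)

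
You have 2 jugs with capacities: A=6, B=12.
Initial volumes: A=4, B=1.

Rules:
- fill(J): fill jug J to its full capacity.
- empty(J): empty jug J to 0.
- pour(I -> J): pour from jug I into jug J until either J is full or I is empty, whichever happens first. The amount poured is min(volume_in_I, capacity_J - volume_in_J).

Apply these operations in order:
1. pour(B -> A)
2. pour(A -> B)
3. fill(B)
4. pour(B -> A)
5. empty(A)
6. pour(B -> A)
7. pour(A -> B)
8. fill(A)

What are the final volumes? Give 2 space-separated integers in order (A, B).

Answer: 6 6

Derivation:
Step 1: pour(B -> A) -> (A=5 B=0)
Step 2: pour(A -> B) -> (A=0 B=5)
Step 3: fill(B) -> (A=0 B=12)
Step 4: pour(B -> A) -> (A=6 B=6)
Step 5: empty(A) -> (A=0 B=6)
Step 6: pour(B -> A) -> (A=6 B=0)
Step 7: pour(A -> B) -> (A=0 B=6)
Step 8: fill(A) -> (A=6 B=6)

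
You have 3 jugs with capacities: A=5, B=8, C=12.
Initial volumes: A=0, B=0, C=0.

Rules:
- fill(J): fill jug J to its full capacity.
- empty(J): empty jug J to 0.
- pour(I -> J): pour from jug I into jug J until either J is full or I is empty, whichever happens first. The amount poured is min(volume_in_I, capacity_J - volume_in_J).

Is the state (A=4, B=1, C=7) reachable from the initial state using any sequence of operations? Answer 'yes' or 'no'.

BFS explored all 394 reachable states.
Reachable set includes: (0,0,0), (0,0,1), (0,0,2), (0,0,3), (0,0,4), (0,0,5), (0,0,6), (0,0,7), (0,0,8), (0,0,9), (0,0,10), (0,0,11) ...
Target (A=4, B=1, C=7) not in reachable set → no.

Answer: no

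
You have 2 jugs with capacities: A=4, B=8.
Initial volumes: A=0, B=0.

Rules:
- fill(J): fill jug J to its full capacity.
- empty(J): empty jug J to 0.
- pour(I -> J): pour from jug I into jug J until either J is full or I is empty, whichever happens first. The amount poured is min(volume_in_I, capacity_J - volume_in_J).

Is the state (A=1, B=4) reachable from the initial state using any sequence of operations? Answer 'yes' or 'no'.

Answer: no

Derivation:
BFS explored all 6 reachable states.
Reachable set includes: (0,0), (0,4), (0,8), (4,0), (4,4), (4,8)
Target (A=1, B=4) not in reachable set → no.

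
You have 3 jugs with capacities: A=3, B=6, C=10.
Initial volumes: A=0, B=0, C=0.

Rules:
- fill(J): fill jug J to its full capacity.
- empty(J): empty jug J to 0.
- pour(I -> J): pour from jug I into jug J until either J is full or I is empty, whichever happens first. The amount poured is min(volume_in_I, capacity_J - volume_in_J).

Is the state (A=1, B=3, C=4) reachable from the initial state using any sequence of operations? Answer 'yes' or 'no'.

BFS explored all 218 reachable states.
Reachable set includes: (0,0,0), (0,0,1), (0,0,2), (0,0,3), (0,0,4), (0,0,5), (0,0,6), (0,0,7), (0,0,8), (0,0,9), (0,0,10), (0,1,0) ...
Target (A=1, B=3, C=4) not in reachable set → no.

Answer: no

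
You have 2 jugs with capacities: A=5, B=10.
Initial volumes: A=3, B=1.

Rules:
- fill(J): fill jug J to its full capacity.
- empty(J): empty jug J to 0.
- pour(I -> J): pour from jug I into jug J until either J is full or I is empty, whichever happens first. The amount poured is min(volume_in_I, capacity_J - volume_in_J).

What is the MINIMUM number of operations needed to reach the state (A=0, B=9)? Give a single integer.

Answer: 3

Derivation:
BFS from (A=3, B=1). One shortest path:
  1. pour(A -> B) -> (A=0 B=4)
  2. fill(A) -> (A=5 B=4)
  3. pour(A -> B) -> (A=0 B=9)
Reached target in 3 moves.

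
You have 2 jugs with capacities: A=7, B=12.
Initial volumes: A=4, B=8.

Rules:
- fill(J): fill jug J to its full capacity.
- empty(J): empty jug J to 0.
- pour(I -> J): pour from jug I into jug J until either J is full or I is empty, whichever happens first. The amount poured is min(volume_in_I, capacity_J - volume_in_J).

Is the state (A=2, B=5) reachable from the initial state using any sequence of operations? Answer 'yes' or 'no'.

Answer: no

Derivation:
BFS explored all 39 reachable states.
Reachable set includes: (0,0), (0,1), (0,2), (0,3), (0,4), (0,5), (0,6), (0,7), (0,8), (0,9), (0,10), (0,11) ...
Target (A=2, B=5) not in reachable set → no.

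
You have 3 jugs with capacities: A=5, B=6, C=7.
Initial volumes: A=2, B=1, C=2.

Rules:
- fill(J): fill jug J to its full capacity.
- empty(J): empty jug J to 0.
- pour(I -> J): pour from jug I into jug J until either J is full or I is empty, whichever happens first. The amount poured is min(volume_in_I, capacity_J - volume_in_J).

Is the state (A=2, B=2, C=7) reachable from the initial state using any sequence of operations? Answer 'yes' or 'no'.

Answer: yes

Derivation:
BFS from (A=2, B=1, C=2):
  1. empty(B) -> (A=2 B=0 C=2)
  2. pour(C -> B) -> (A=2 B=2 C=0)
  3. fill(C) -> (A=2 B=2 C=7)
Target reached → yes.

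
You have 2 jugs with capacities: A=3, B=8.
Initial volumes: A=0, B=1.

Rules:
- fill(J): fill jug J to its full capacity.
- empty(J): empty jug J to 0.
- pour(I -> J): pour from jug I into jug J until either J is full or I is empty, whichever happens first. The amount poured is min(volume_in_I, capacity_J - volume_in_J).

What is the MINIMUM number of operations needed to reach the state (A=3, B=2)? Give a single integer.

BFS from (A=0, B=1). One shortest path:
  1. fill(B) -> (A=0 B=8)
  2. pour(B -> A) -> (A=3 B=5)
  3. empty(A) -> (A=0 B=5)
  4. pour(B -> A) -> (A=3 B=2)
Reached target in 4 moves.

Answer: 4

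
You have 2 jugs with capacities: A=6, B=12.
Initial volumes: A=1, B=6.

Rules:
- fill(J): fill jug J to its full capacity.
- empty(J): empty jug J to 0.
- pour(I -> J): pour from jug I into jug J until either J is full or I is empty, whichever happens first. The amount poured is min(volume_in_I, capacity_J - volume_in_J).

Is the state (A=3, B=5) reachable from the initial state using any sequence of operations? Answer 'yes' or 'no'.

Answer: no

Derivation:
BFS explored all 13 reachable states.
Reachable set includes: (0,0), (0,1), (0,6), (0,7), (0,12), (1,0), (1,6), (1,12), (6,0), (6,1), (6,6), (6,7) ...
Target (A=3, B=5) not in reachable set → no.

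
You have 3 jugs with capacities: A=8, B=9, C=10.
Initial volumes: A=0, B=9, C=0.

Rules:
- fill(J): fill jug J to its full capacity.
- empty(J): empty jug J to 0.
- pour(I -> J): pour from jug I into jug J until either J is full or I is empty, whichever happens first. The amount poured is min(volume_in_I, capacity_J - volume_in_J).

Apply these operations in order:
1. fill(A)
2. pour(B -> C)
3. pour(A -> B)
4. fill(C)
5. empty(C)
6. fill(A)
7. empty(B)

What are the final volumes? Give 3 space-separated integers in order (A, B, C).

Step 1: fill(A) -> (A=8 B=9 C=0)
Step 2: pour(B -> C) -> (A=8 B=0 C=9)
Step 3: pour(A -> B) -> (A=0 B=8 C=9)
Step 4: fill(C) -> (A=0 B=8 C=10)
Step 5: empty(C) -> (A=0 B=8 C=0)
Step 6: fill(A) -> (A=8 B=8 C=0)
Step 7: empty(B) -> (A=8 B=0 C=0)

Answer: 8 0 0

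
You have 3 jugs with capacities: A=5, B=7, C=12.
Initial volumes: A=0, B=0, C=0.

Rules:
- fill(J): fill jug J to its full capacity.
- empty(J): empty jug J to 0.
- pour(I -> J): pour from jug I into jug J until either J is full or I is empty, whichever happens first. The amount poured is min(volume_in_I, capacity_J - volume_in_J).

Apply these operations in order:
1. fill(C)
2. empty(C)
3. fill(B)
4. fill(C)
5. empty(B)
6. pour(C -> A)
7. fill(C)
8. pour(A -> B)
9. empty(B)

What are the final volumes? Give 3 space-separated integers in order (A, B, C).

Step 1: fill(C) -> (A=0 B=0 C=12)
Step 2: empty(C) -> (A=0 B=0 C=0)
Step 3: fill(B) -> (A=0 B=7 C=0)
Step 4: fill(C) -> (A=0 B=7 C=12)
Step 5: empty(B) -> (A=0 B=0 C=12)
Step 6: pour(C -> A) -> (A=5 B=0 C=7)
Step 7: fill(C) -> (A=5 B=0 C=12)
Step 8: pour(A -> B) -> (A=0 B=5 C=12)
Step 9: empty(B) -> (A=0 B=0 C=12)

Answer: 0 0 12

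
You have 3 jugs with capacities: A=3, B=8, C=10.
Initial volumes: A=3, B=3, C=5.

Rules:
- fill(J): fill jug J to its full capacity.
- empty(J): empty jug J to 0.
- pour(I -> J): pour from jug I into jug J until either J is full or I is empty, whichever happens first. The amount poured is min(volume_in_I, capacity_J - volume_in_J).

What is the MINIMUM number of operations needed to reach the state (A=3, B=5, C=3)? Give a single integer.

Answer: 3

Derivation:
BFS from (A=3, B=3, C=5). One shortest path:
  1. pour(A -> B) -> (A=0 B=6 C=5)
  2. pour(C -> B) -> (A=0 B=8 C=3)
  3. pour(B -> A) -> (A=3 B=5 C=3)
Reached target in 3 moves.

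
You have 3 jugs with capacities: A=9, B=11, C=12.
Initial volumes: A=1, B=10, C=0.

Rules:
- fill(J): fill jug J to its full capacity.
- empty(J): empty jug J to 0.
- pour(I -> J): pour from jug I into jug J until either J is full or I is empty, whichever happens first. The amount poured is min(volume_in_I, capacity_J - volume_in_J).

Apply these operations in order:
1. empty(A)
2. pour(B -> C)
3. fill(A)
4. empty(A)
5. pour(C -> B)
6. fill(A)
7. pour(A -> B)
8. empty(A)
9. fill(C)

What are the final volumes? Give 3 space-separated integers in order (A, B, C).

Answer: 0 11 12

Derivation:
Step 1: empty(A) -> (A=0 B=10 C=0)
Step 2: pour(B -> C) -> (A=0 B=0 C=10)
Step 3: fill(A) -> (A=9 B=0 C=10)
Step 4: empty(A) -> (A=0 B=0 C=10)
Step 5: pour(C -> B) -> (A=0 B=10 C=0)
Step 6: fill(A) -> (A=9 B=10 C=0)
Step 7: pour(A -> B) -> (A=8 B=11 C=0)
Step 8: empty(A) -> (A=0 B=11 C=0)
Step 9: fill(C) -> (A=0 B=11 C=12)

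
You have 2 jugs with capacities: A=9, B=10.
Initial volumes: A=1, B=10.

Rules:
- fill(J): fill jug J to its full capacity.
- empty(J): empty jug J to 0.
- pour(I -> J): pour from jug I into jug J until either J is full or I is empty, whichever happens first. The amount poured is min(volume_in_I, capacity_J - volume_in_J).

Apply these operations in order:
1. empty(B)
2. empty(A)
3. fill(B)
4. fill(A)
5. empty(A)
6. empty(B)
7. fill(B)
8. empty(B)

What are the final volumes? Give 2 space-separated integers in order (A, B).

Step 1: empty(B) -> (A=1 B=0)
Step 2: empty(A) -> (A=0 B=0)
Step 3: fill(B) -> (A=0 B=10)
Step 4: fill(A) -> (A=9 B=10)
Step 5: empty(A) -> (A=0 B=10)
Step 6: empty(B) -> (A=0 B=0)
Step 7: fill(B) -> (A=0 B=10)
Step 8: empty(B) -> (A=0 B=0)

Answer: 0 0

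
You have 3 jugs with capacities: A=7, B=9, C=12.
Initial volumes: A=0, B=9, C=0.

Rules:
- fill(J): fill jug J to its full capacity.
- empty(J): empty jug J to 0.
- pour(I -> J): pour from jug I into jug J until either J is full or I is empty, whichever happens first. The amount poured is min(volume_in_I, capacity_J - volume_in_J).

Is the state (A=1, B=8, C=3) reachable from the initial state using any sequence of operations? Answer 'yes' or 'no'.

BFS explored all 512 reachable states.
Reachable set includes: (0,0,0), (0,0,1), (0,0,2), (0,0,3), (0,0,4), (0,0,5), (0,0,6), (0,0,7), (0,0,8), (0,0,9), (0,0,10), (0,0,11) ...
Target (A=1, B=8, C=3) not in reachable set → no.

Answer: no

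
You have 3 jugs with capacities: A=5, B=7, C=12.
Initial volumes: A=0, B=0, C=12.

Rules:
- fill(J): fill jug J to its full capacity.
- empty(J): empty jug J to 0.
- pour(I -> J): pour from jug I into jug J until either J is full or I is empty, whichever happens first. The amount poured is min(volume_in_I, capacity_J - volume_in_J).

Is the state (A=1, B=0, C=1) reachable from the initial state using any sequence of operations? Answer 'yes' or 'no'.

Answer: yes

Derivation:
BFS from (A=0, B=0, C=12):
  1. pour(C -> B) -> (A=0 B=7 C=5)
  2. pour(B -> A) -> (A=5 B=2 C=5)
  3. pour(A -> C) -> (A=0 B=2 C=10)
  4. pour(B -> A) -> (A=2 B=0 C=10)
  5. pour(C -> B) -> (A=2 B=7 C=3)
  6. pour(B -> A) -> (A=5 B=4 C=3)
  7. pour(A -> C) -> (A=0 B=4 C=8)
  8. pour(B -> A) -> (A=4 B=0 C=8)
  9. pour(C -> B) -> (A=4 B=7 C=1)
  10. pour(B -> A) -> (A=5 B=6 C=1)
  11. empty(A) -> (A=0 B=6 C=1)
  12. pour(B -> A) -> (A=5 B=1 C=1)
  13. empty(A) -> (A=0 B=1 C=1)
  14. pour(B -> A) -> (A=1 B=0 C=1)
Target reached → yes.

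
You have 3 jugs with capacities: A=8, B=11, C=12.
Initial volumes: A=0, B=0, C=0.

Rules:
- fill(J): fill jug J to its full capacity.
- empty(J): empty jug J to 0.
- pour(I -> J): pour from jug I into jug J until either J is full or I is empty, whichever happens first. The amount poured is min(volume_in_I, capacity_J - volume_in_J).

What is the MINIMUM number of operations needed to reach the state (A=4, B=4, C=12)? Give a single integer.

BFS from (A=0, B=0, C=0). One shortest path:
  1. fill(C) -> (A=0 B=0 C=12)
  2. pour(C -> A) -> (A=8 B=0 C=4)
  3. pour(C -> B) -> (A=8 B=4 C=0)
  4. pour(A -> C) -> (A=0 B=4 C=8)
  5. fill(A) -> (A=8 B=4 C=8)
  6. pour(A -> C) -> (A=4 B=4 C=12)
Reached target in 6 moves.

Answer: 6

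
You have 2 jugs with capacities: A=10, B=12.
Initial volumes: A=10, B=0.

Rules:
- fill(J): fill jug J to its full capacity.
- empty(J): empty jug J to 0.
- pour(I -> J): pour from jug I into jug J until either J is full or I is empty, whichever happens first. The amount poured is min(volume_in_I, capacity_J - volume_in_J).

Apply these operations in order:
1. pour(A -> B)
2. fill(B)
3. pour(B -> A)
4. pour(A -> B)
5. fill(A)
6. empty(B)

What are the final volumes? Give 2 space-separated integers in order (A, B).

Answer: 10 0

Derivation:
Step 1: pour(A -> B) -> (A=0 B=10)
Step 2: fill(B) -> (A=0 B=12)
Step 3: pour(B -> A) -> (A=10 B=2)
Step 4: pour(A -> B) -> (A=0 B=12)
Step 5: fill(A) -> (A=10 B=12)
Step 6: empty(B) -> (A=10 B=0)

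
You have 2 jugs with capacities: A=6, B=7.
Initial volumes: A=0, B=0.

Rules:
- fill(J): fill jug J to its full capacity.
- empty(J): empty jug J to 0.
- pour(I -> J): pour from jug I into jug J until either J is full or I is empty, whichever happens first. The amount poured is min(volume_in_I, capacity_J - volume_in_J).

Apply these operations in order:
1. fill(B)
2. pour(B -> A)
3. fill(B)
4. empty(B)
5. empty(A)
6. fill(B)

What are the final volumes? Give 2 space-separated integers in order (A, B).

Step 1: fill(B) -> (A=0 B=7)
Step 2: pour(B -> A) -> (A=6 B=1)
Step 3: fill(B) -> (A=6 B=7)
Step 4: empty(B) -> (A=6 B=0)
Step 5: empty(A) -> (A=0 B=0)
Step 6: fill(B) -> (A=0 B=7)

Answer: 0 7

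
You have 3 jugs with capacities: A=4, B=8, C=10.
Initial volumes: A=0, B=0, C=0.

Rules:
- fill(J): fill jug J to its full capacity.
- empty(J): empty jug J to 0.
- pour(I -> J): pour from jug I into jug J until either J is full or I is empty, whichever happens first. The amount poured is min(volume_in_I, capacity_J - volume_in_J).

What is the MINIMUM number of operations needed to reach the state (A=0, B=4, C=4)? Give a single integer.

Answer: 3

Derivation:
BFS from (A=0, B=0, C=0). One shortest path:
  1. fill(B) -> (A=0 B=8 C=0)
  2. pour(B -> A) -> (A=4 B=4 C=0)
  3. pour(A -> C) -> (A=0 B=4 C=4)
Reached target in 3 moves.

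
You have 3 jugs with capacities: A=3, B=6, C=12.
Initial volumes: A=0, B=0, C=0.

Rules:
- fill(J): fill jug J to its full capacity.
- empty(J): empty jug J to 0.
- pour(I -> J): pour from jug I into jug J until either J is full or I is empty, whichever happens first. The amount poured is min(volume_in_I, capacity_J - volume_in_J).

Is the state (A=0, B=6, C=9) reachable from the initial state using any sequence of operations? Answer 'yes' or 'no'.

BFS from (A=0, B=0, C=0):
  1. fill(A) -> (A=3 B=0 C=0)
  2. fill(C) -> (A=3 B=0 C=12)
  3. pour(A -> B) -> (A=0 B=3 C=12)
  4. pour(C -> B) -> (A=0 B=6 C=9)
Target reached → yes.

Answer: yes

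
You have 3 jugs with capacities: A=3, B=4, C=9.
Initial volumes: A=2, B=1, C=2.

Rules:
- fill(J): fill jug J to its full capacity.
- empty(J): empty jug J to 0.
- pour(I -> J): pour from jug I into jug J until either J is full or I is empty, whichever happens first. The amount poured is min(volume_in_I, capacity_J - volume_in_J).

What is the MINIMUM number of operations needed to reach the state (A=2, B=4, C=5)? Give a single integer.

Answer: 3

Derivation:
BFS from (A=2, B=1, C=2). One shortest path:
  1. empty(B) -> (A=2 B=0 C=2)
  2. fill(C) -> (A=2 B=0 C=9)
  3. pour(C -> B) -> (A=2 B=4 C=5)
Reached target in 3 moves.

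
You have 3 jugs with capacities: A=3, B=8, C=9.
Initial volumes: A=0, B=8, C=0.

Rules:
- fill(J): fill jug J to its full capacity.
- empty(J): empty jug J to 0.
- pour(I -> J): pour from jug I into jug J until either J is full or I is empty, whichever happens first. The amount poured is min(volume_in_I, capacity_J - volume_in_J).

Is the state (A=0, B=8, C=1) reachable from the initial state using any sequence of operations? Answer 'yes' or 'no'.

Answer: yes

Derivation:
BFS from (A=0, B=8, C=0):
  1. empty(B) -> (A=0 B=0 C=0)
  2. fill(C) -> (A=0 B=0 C=9)
  3. pour(C -> B) -> (A=0 B=8 C=1)
Target reached → yes.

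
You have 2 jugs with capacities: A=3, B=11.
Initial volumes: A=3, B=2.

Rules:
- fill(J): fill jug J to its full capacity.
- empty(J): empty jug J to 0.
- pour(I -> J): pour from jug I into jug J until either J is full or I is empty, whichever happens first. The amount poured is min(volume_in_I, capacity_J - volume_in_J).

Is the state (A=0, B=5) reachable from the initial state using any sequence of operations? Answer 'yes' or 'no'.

BFS from (A=3, B=2):
  1. pour(A -> B) -> (A=0 B=5)
Target reached → yes.

Answer: yes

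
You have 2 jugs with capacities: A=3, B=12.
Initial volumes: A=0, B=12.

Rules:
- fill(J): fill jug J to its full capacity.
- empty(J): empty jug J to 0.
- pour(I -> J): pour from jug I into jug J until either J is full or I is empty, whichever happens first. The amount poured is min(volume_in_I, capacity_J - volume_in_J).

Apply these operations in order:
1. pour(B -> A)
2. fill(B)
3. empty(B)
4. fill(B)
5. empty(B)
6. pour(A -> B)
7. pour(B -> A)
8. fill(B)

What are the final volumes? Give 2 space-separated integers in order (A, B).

Step 1: pour(B -> A) -> (A=3 B=9)
Step 2: fill(B) -> (A=3 B=12)
Step 3: empty(B) -> (A=3 B=0)
Step 4: fill(B) -> (A=3 B=12)
Step 5: empty(B) -> (A=3 B=0)
Step 6: pour(A -> B) -> (A=0 B=3)
Step 7: pour(B -> A) -> (A=3 B=0)
Step 8: fill(B) -> (A=3 B=12)

Answer: 3 12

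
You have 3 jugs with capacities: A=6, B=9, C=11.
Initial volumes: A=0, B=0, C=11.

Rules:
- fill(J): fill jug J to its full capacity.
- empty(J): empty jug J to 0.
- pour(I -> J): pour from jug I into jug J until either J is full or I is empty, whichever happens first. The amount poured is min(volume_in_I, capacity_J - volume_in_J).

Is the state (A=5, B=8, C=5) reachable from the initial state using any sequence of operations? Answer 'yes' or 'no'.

BFS explored all 440 reachable states.
Reachable set includes: (0,0,0), (0,0,1), (0,0,2), (0,0,3), (0,0,4), (0,0,5), (0,0,6), (0,0,7), (0,0,8), (0,0,9), (0,0,10), (0,0,11) ...
Target (A=5, B=8, C=5) not in reachable set → no.

Answer: no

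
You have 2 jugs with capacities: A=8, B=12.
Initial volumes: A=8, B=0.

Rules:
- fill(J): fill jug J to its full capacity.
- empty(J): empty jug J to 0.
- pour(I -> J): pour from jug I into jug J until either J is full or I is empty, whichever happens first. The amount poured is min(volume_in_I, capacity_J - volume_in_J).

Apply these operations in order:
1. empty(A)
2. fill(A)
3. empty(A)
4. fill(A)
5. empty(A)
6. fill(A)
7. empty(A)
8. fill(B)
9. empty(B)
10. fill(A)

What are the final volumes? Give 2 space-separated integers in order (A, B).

Answer: 8 0

Derivation:
Step 1: empty(A) -> (A=0 B=0)
Step 2: fill(A) -> (A=8 B=0)
Step 3: empty(A) -> (A=0 B=0)
Step 4: fill(A) -> (A=8 B=0)
Step 5: empty(A) -> (A=0 B=0)
Step 6: fill(A) -> (A=8 B=0)
Step 7: empty(A) -> (A=0 B=0)
Step 8: fill(B) -> (A=0 B=12)
Step 9: empty(B) -> (A=0 B=0)
Step 10: fill(A) -> (A=8 B=0)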